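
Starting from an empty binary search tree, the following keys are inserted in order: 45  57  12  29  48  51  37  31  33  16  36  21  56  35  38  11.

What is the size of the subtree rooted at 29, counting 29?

Insert 45: tree is empty, so 45 becomes the root.
Insert 57: 57 > 45 → go right. Place as right child of 45.
Insert 12: 12 < 45 → go left. Place as left child of 45.
Insert 29: 29 < 45 → go left; 29 > 12 → go right. Place as right child of 12.
Insert 48: 48 > 45 → go right; 48 < 57 → go left. Place as left child of 57.
Insert 51: 51 > 45 → go right; 51 < 57 → go left; 51 > 48 → go right. Place as right child of 48.
Insert 37: 37 < 45 → go left; 37 > 12 → go right; 37 > 29 → go right. Place as right child of 29.
Insert 31: 31 < 45 → go left; 31 > 12 → go right; 31 > 29 → go right; 31 < 37 → go left. Place as left child of 37.
Insert 33: 33 < 45 → go left; 33 > 12 → go right; 33 > 29 → go right; 33 < 37 → go left; 33 > 31 → go right. Place as right child of 31.
Insert 16: 16 < 45 → go left; 16 > 12 → go right; 16 < 29 → go left. Place as left child of 29.
Insert 36: 36 < 45 → go left; 36 > 12 → go right; 36 > 29 → go right; 36 < 37 → go left; 36 > 31 → go right; 36 > 33 → go right. Place as right child of 33.
Insert 21: 21 < 45 → go left; 21 > 12 → go right; 21 < 29 → go left; 21 > 16 → go right. Place as right child of 16.
Insert 56: 56 > 45 → go right; 56 < 57 → go left; 56 > 48 → go right; 56 > 51 → go right. Place as right child of 51.
Insert 35: 35 < 45 → go left; 35 > 12 → go right; 35 > 29 → go right; 35 < 37 → go left; 35 > 31 → go right; 35 > 33 → go right; 35 < 36 → go left. Place as left child of 36.
Insert 38: 38 < 45 → go left; 38 > 12 → go right; 38 > 29 → go right; 38 > 37 → go right. Place as right child of 37.
Insert 11: 11 < 45 → go left; 11 < 12 → go left. Place as left child of 12.

Subtree rooted at 29 contains: 29, 16, 21, 37, 31, 33, 36, 35, 38 — 9 nodes.

9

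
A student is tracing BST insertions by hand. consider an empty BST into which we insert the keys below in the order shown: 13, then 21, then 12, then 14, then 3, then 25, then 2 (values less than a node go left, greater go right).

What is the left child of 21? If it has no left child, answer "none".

Insert 13: tree is empty, so 13 becomes the root.
Insert 21: 21 > 13 → go right. Place as right child of 13.
Insert 12: 12 < 13 → go left. Place as left child of 13.
Insert 14: 14 > 13 → go right; 14 < 21 → go left. Place as left child of 21.
Insert 3: 3 < 13 → go left; 3 < 12 → go left. Place as left child of 12.
Insert 25: 25 > 13 → go right; 25 > 21 → go right. Place as right child of 21.
Insert 2: 2 < 13 → go left; 2 < 12 → go left; 2 < 3 → go left. Place as left child of 3.

14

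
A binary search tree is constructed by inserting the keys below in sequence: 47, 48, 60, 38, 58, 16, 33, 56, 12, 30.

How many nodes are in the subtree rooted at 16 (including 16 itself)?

Resulting structure (node: left, right):
  47: L=38, R=48
  48: L=–, R=60
  60: L=58, R=–
  38: L=16, R=–
  58: L=56, R=–
  16: L=12, R=33
  33: L=30, R=–
  56: L=–, R=–
  12: L=–, R=–
  30: L=–, R=–

Subtree rooted at 16 contains: 16, 12, 33, 30 — 4 nodes.

4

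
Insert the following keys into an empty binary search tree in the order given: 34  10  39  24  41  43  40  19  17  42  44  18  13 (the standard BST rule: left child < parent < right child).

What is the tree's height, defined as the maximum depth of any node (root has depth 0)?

Insert 34: tree is empty, so 34 becomes the root.
Insert 10: 10 < 34 → go left. Place as left child of 34.
Insert 39: 39 > 34 → go right. Place as right child of 34.
Insert 24: 24 < 34 → go left; 24 > 10 → go right. Place as right child of 10.
Insert 41: 41 > 34 → go right; 41 > 39 → go right. Place as right child of 39.
Insert 43: 43 > 34 → go right; 43 > 39 → go right; 43 > 41 → go right. Place as right child of 41.
Insert 40: 40 > 34 → go right; 40 > 39 → go right; 40 < 41 → go left. Place as left child of 41.
Insert 19: 19 < 34 → go left; 19 > 10 → go right; 19 < 24 → go left. Place as left child of 24.
Insert 17: 17 < 34 → go left; 17 > 10 → go right; 17 < 24 → go left; 17 < 19 → go left. Place as left child of 19.
Insert 42: 42 > 34 → go right; 42 > 39 → go right; 42 > 41 → go right; 42 < 43 → go left. Place as left child of 43.
Insert 44: 44 > 34 → go right; 44 > 39 → go right; 44 > 41 → go right; 44 > 43 → go right. Place as right child of 43.
Insert 18: 18 < 34 → go left; 18 > 10 → go right; 18 < 24 → go left; 18 < 19 → go left; 18 > 17 → go right. Place as right child of 17.
Insert 13: 13 < 34 → go left; 13 > 10 → go right; 13 < 24 → go left; 13 < 19 → go left; 13 < 17 → go left. Place as left child of 17.

The deepest node is 18 at depth 5.

5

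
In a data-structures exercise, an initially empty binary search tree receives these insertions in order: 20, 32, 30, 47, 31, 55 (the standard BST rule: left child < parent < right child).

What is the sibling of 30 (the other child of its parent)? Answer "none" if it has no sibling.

Resulting structure (node: left, right):
  20: L=–, R=32
  32: L=30, R=47
  30: L=–, R=31
  47: L=–, R=55
  31: L=–, R=–
  55: L=–, R=–

30's parent is 32; the other child of 32 is 47.

47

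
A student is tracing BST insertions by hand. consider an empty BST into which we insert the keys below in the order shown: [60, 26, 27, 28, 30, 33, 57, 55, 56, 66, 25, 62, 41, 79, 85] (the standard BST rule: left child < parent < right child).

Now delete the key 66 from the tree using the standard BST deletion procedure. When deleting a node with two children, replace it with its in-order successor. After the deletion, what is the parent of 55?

60: root
26: left child of 60 (depth 1)
27: right child of 26 (depth 2)
28: right child of 27 (depth 3)
30: right child of 28 (depth 4)
33: right child of 30 (depth 5)
57: right child of 33 (depth 6)
55: left child of 57 (depth 7)
56: right child of 55 (depth 8)
66: right child of 60 (depth 1)
25: left child of 26 (depth 2)
62: left child of 66 (depth 2)
41: left child of 55 (depth 8)
79: right child of 66 (depth 2)
85: right child of 79 (depth 3)

Delete 66 (two children — replace with in-order successor).
After deletion, 55's parent is 57.

57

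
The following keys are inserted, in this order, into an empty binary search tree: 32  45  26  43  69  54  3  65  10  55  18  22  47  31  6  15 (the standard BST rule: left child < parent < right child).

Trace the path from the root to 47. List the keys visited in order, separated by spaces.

Insert 32: tree is empty, so 32 becomes the root.
Insert 45: 45 > 32 → go right. Place as right child of 32.
Insert 26: 26 < 32 → go left. Place as left child of 32.
Insert 43: 43 > 32 → go right; 43 < 45 → go left. Place as left child of 45.
Insert 69: 69 > 32 → go right; 69 > 45 → go right. Place as right child of 45.
Insert 54: 54 > 32 → go right; 54 > 45 → go right; 54 < 69 → go left. Place as left child of 69.
Insert 3: 3 < 32 → go left; 3 < 26 → go left. Place as left child of 26.
Insert 65: 65 > 32 → go right; 65 > 45 → go right; 65 < 69 → go left; 65 > 54 → go right. Place as right child of 54.
Insert 10: 10 < 32 → go left; 10 < 26 → go left; 10 > 3 → go right. Place as right child of 3.
Insert 55: 55 > 32 → go right; 55 > 45 → go right; 55 < 69 → go left; 55 > 54 → go right; 55 < 65 → go left. Place as left child of 65.
Insert 18: 18 < 32 → go left; 18 < 26 → go left; 18 > 3 → go right; 18 > 10 → go right. Place as right child of 10.
Insert 22: 22 < 32 → go left; 22 < 26 → go left; 22 > 3 → go right; 22 > 10 → go right; 22 > 18 → go right. Place as right child of 18.
Insert 47: 47 > 32 → go right; 47 > 45 → go right; 47 < 69 → go left; 47 < 54 → go left. Place as left child of 54.
Insert 31: 31 < 32 → go left; 31 > 26 → go right. Place as right child of 26.
Insert 6: 6 < 32 → go left; 6 < 26 → go left; 6 > 3 → go right; 6 < 10 → go left. Place as left child of 10.
Insert 15: 15 < 32 → go left; 15 < 26 → go left; 15 > 3 → go right; 15 > 10 → go right; 15 < 18 → go left. Place as left child of 18.

32 45 69 54 47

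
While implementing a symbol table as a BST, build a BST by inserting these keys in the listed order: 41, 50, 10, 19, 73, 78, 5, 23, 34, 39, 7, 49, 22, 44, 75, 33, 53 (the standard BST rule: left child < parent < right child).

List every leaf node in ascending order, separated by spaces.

Insert 41: tree is empty, so 41 becomes the root.
Insert 50: 50 > 41 → go right. Place as right child of 41.
Insert 10: 10 < 41 → go left. Place as left child of 41.
Insert 19: 19 < 41 → go left; 19 > 10 → go right. Place as right child of 10.
Insert 73: 73 > 41 → go right; 73 > 50 → go right. Place as right child of 50.
Insert 78: 78 > 41 → go right; 78 > 50 → go right; 78 > 73 → go right. Place as right child of 73.
Insert 5: 5 < 41 → go left; 5 < 10 → go left. Place as left child of 10.
Insert 23: 23 < 41 → go left; 23 > 10 → go right; 23 > 19 → go right. Place as right child of 19.
Insert 34: 34 < 41 → go left; 34 > 10 → go right; 34 > 19 → go right; 34 > 23 → go right. Place as right child of 23.
Insert 39: 39 < 41 → go left; 39 > 10 → go right; 39 > 19 → go right; 39 > 23 → go right; 39 > 34 → go right. Place as right child of 34.
Insert 7: 7 < 41 → go left; 7 < 10 → go left; 7 > 5 → go right. Place as right child of 5.
Insert 49: 49 > 41 → go right; 49 < 50 → go left. Place as left child of 50.
Insert 22: 22 < 41 → go left; 22 > 10 → go right; 22 > 19 → go right; 22 < 23 → go left. Place as left child of 23.
Insert 44: 44 > 41 → go right; 44 < 50 → go left; 44 < 49 → go left. Place as left child of 49.
Insert 75: 75 > 41 → go right; 75 > 50 → go right; 75 > 73 → go right; 75 < 78 → go left. Place as left child of 78.
Insert 33: 33 < 41 → go left; 33 > 10 → go right; 33 > 19 → go right; 33 > 23 → go right; 33 < 34 → go left. Place as left child of 34.
Insert 53: 53 > 41 → go right; 53 > 50 → go right; 53 < 73 → go left. Place as left child of 73.

7 22 33 39 44 53 75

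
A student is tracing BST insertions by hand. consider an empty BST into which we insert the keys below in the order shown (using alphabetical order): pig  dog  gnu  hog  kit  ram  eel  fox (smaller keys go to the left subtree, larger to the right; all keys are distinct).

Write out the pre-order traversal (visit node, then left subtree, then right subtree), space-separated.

pig: root
dog: left child of pig (depth 1)
gnu: right child of dog (depth 2)
hog: right child of gnu (depth 3)
kit: right child of hog (depth 4)
ram: right child of pig (depth 1)
eel: left child of gnu (depth 3)
fox: right child of eel (depth 4)

pig dog gnu eel fox hog kit ram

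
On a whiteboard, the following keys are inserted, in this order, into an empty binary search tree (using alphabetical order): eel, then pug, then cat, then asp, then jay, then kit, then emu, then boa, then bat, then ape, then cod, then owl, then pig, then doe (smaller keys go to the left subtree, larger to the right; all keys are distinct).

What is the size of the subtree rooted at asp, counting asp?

Insert eel: tree is empty, so eel becomes the root.
Insert pug: pug > eel → go right. Place as right child of eel.
Insert cat: cat < eel → go left. Place as left child of eel.
Insert asp: asp < eel → go left; asp < cat → go left. Place as left child of cat.
Insert jay: jay > eel → go right; jay < pug → go left. Place as left child of pug.
Insert kit: kit > eel → go right; kit < pug → go left; kit > jay → go right. Place as right child of jay.
Insert emu: emu > eel → go right; emu < pug → go left; emu < jay → go left. Place as left child of jay.
Insert boa: boa < eel → go left; boa < cat → go left; boa > asp → go right. Place as right child of asp.
Insert bat: bat < eel → go left; bat < cat → go left; bat > asp → go right; bat < boa → go left. Place as left child of boa.
Insert ape: ape < eel → go left; ape < cat → go left; ape < asp → go left. Place as left child of asp.
Insert cod: cod < eel → go left; cod > cat → go right. Place as right child of cat.
Insert owl: owl > eel → go right; owl < pug → go left; owl > jay → go right; owl > kit → go right. Place as right child of kit.
Insert pig: pig > eel → go right; pig < pug → go left; pig > jay → go right; pig > kit → go right; pig > owl → go right. Place as right child of owl.
Insert doe: doe < eel → go left; doe > cat → go right; doe > cod → go right. Place as right child of cod.

Subtree rooted at asp contains: asp, ape, boa, bat — 4 nodes.

4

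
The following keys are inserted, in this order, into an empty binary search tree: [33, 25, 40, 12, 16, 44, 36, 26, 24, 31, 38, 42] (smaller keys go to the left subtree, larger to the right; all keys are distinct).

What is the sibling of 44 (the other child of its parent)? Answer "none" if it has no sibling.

Resulting structure (node: left, right):
  33: L=25, R=40
  25: L=12, R=26
  40: L=36, R=44
  12: L=–, R=16
  16: L=–, R=24
  44: L=42, R=–
  36: L=–, R=38
  26: L=–, R=31
  24: L=–, R=–
  31: L=–, R=–
  38: L=–, R=–
  42: L=–, R=–

44's parent is 40; the other child of 40 is 36.

36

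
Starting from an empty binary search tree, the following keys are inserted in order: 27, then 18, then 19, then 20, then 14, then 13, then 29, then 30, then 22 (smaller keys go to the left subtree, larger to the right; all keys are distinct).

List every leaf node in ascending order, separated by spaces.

27: root
18: left child of 27 (depth 1)
19: right child of 18 (depth 2)
20: right child of 19 (depth 3)
14: left child of 18 (depth 2)
13: left child of 14 (depth 3)
29: right child of 27 (depth 1)
30: right child of 29 (depth 2)
22: right child of 20 (depth 4)

13 22 30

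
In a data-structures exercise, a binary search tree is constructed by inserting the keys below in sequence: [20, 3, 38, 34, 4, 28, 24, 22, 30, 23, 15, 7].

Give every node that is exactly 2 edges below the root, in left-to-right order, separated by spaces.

20: root
3: left child of 20 (depth 1)
38: right child of 20 (depth 1)
34: left child of 38 (depth 2)
4: right child of 3 (depth 2)
28: left child of 34 (depth 3)
24: left child of 28 (depth 4)
22: left child of 24 (depth 5)
30: right child of 28 (depth 4)
23: right child of 22 (depth 6)
15: right child of 4 (depth 3)
7: left child of 15 (depth 4)

4 34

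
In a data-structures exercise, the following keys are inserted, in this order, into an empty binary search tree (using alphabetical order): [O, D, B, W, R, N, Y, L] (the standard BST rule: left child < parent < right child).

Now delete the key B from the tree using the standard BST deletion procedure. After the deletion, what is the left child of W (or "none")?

Resulting structure (node: left, right):
  O: L=D, R=W
  D: L=B, R=N
  B: L=–, R=–
  W: L=R, R=Y
  R: L=–, R=–
  N: L=L, R=–
  Y: L=–, R=–
  L: L=–, R=–

Delete B (at most one child — splice it out).
After deletion, W's left child: R.

R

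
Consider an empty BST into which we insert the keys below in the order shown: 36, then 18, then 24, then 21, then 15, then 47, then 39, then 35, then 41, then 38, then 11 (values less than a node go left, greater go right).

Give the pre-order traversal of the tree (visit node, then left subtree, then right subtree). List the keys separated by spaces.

36 18 15 11 24 21 35 47 39 38 41

Insert 36: tree is empty, so 36 becomes the root.
Insert 18: 18 < 36 → go left. Place as left child of 36.
Insert 24: 24 < 36 → go left; 24 > 18 → go right. Place as right child of 18.
Insert 21: 21 < 36 → go left; 21 > 18 → go right; 21 < 24 → go left. Place as left child of 24.
Insert 15: 15 < 36 → go left; 15 < 18 → go left. Place as left child of 18.
Insert 47: 47 > 36 → go right. Place as right child of 36.
Insert 39: 39 > 36 → go right; 39 < 47 → go left. Place as left child of 47.
Insert 35: 35 < 36 → go left; 35 > 18 → go right; 35 > 24 → go right. Place as right child of 24.
Insert 41: 41 > 36 → go right; 41 < 47 → go left; 41 > 39 → go right. Place as right child of 39.
Insert 38: 38 > 36 → go right; 38 < 47 → go left; 38 < 39 → go left. Place as left child of 39.
Insert 11: 11 < 36 → go left; 11 < 18 → go left; 11 < 15 → go left. Place as left child of 15.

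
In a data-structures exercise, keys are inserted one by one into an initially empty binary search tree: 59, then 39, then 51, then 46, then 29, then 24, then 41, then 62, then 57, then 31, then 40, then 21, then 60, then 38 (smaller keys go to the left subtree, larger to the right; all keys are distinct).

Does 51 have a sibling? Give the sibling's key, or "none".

Insert 59: tree is empty, so 59 becomes the root.
Insert 39: 39 < 59 → go left. Place as left child of 59.
Insert 51: 51 < 59 → go left; 51 > 39 → go right. Place as right child of 39.
Insert 46: 46 < 59 → go left; 46 > 39 → go right; 46 < 51 → go left. Place as left child of 51.
Insert 29: 29 < 59 → go left; 29 < 39 → go left. Place as left child of 39.
Insert 24: 24 < 59 → go left; 24 < 39 → go left; 24 < 29 → go left. Place as left child of 29.
Insert 41: 41 < 59 → go left; 41 > 39 → go right; 41 < 51 → go left; 41 < 46 → go left. Place as left child of 46.
Insert 62: 62 > 59 → go right. Place as right child of 59.
Insert 57: 57 < 59 → go left; 57 > 39 → go right; 57 > 51 → go right. Place as right child of 51.
Insert 31: 31 < 59 → go left; 31 < 39 → go left; 31 > 29 → go right. Place as right child of 29.
Insert 40: 40 < 59 → go left; 40 > 39 → go right; 40 < 51 → go left; 40 < 46 → go left; 40 < 41 → go left. Place as left child of 41.
Insert 21: 21 < 59 → go left; 21 < 39 → go left; 21 < 29 → go left; 21 < 24 → go left. Place as left child of 24.
Insert 60: 60 > 59 → go right; 60 < 62 → go left. Place as left child of 62.
Insert 38: 38 < 59 → go left; 38 < 39 → go left; 38 > 29 → go right; 38 > 31 → go right. Place as right child of 31.

51's parent is 39; the other child of 39 is 29.

29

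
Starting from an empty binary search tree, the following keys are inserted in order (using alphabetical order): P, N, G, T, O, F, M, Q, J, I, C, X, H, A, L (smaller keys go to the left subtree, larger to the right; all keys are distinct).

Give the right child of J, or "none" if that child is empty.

Insert P: tree is empty, so P becomes the root.
Insert N: N < P → go left. Place as left child of P.
Insert G: G < P → go left; G < N → go left. Place as left child of N.
Insert T: T > P → go right. Place as right child of P.
Insert O: O < P → go left; O > N → go right. Place as right child of N.
Insert F: F < P → go left; F < N → go left; F < G → go left. Place as left child of G.
Insert M: M < P → go left; M < N → go left; M > G → go right. Place as right child of G.
Insert Q: Q > P → go right; Q < T → go left. Place as left child of T.
Insert J: J < P → go left; J < N → go left; J > G → go right; J < M → go left. Place as left child of M.
Insert I: I < P → go left; I < N → go left; I > G → go right; I < M → go left; I < J → go left. Place as left child of J.
Insert C: C < P → go left; C < N → go left; C < G → go left; C < F → go left. Place as left child of F.
Insert X: X > P → go right; X > T → go right. Place as right child of T.
Insert H: H < P → go left; H < N → go left; H > G → go right; H < M → go left; H < J → go left; H < I → go left. Place as left child of I.
Insert A: A < P → go left; A < N → go left; A < G → go left; A < F → go left; A < C → go left. Place as left child of C.
Insert L: L < P → go left; L < N → go left; L > G → go right; L < M → go left; L > J → go right. Place as right child of J.

L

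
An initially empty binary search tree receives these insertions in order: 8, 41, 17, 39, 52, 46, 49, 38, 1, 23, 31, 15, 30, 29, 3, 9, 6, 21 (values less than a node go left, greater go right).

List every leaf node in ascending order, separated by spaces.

6 9 21 29 49

8: root
41: right child of 8 (depth 1)
17: left child of 41 (depth 2)
39: right child of 17 (depth 3)
52: right child of 41 (depth 2)
46: left child of 52 (depth 3)
49: right child of 46 (depth 4)
38: left child of 39 (depth 4)
1: left child of 8 (depth 1)
23: left child of 38 (depth 5)
31: right child of 23 (depth 6)
15: left child of 17 (depth 3)
30: left child of 31 (depth 7)
29: left child of 30 (depth 8)
3: right child of 1 (depth 2)
9: left child of 15 (depth 4)
6: right child of 3 (depth 3)
21: left child of 23 (depth 6)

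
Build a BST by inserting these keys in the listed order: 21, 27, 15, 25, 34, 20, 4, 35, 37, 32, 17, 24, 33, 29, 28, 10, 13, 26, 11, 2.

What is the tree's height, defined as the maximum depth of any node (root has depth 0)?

Resulting structure (node: left, right):
  21: L=15, R=27
  27: L=25, R=34
  15: L=4, R=20
  25: L=24, R=26
  34: L=32, R=35
  20: L=17, R=–
  4: L=2, R=10
  35: L=–, R=37
  37: L=–, R=–
  32: L=29, R=33
  17: L=–, R=–
  24: L=–, R=–
  33: L=–, R=–
  29: L=28, R=–
  28: L=–, R=–
  10: L=–, R=13
  13: L=11, R=–
  26: L=–, R=–
  11: L=–, R=–
  2: L=–, R=–

The deepest node is 28 at depth 5.

5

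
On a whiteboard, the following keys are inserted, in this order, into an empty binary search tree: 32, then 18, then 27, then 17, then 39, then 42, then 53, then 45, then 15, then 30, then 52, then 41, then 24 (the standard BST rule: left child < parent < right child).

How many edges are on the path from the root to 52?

32: root
18: left child of 32 (depth 1)
27: right child of 18 (depth 2)
17: left child of 18 (depth 2)
39: right child of 32 (depth 1)
42: right child of 39 (depth 2)
53: right child of 42 (depth 3)
45: left child of 53 (depth 4)
15: left child of 17 (depth 3)
30: right child of 27 (depth 3)
52: right child of 45 (depth 5)
41: left child of 42 (depth 3)
24: left child of 27 (depth 3)

Path to 52: 32 → 39 → 42 → 53 → 45 → 52, which is 5 edges.

5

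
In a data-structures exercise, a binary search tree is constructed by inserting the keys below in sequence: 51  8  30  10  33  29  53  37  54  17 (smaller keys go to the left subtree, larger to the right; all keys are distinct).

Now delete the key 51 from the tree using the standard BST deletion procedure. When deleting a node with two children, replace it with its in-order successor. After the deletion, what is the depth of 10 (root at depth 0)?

3

Resulting structure (node: left, right):
  51: L=8, R=53
  8: L=–, R=30
  30: L=10, R=33
  10: L=–, R=29
  33: L=–, R=37
  29: L=17, R=–
  53: L=–, R=54
  37: L=–, R=–
  54: L=–, R=–
  17: L=–, R=–

Delete 51 (two children — replace with in-order successor).
After deletion, path to 10: 53 → 8 → 30 → 10.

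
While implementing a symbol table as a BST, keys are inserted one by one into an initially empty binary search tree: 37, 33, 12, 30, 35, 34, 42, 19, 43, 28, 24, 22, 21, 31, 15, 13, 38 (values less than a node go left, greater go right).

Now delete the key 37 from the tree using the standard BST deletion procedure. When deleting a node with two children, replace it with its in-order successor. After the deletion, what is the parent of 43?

42

Insert 37: tree is empty, so 37 becomes the root.
Insert 33: 33 < 37 → go left. Place as left child of 37.
Insert 12: 12 < 37 → go left; 12 < 33 → go left. Place as left child of 33.
Insert 30: 30 < 37 → go left; 30 < 33 → go left; 30 > 12 → go right. Place as right child of 12.
Insert 35: 35 < 37 → go left; 35 > 33 → go right. Place as right child of 33.
Insert 34: 34 < 37 → go left; 34 > 33 → go right; 34 < 35 → go left. Place as left child of 35.
Insert 42: 42 > 37 → go right. Place as right child of 37.
Insert 19: 19 < 37 → go left; 19 < 33 → go left; 19 > 12 → go right; 19 < 30 → go left. Place as left child of 30.
Insert 43: 43 > 37 → go right; 43 > 42 → go right. Place as right child of 42.
Insert 28: 28 < 37 → go left; 28 < 33 → go left; 28 > 12 → go right; 28 < 30 → go left; 28 > 19 → go right. Place as right child of 19.
Insert 24: 24 < 37 → go left; 24 < 33 → go left; 24 > 12 → go right; 24 < 30 → go left; 24 > 19 → go right; 24 < 28 → go left. Place as left child of 28.
Insert 22: 22 < 37 → go left; 22 < 33 → go left; 22 > 12 → go right; 22 < 30 → go left; 22 > 19 → go right; 22 < 28 → go left; 22 < 24 → go left. Place as left child of 24.
Insert 21: 21 < 37 → go left; 21 < 33 → go left; 21 > 12 → go right; 21 < 30 → go left; 21 > 19 → go right; 21 < 28 → go left; 21 < 24 → go left; 21 < 22 → go left. Place as left child of 22.
Insert 31: 31 < 37 → go left; 31 < 33 → go left; 31 > 12 → go right; 31 > 30 → go right. Place as right child of 30.
Insert 15: 15 < 37 → go left; 15 < 33 → go left; 15 > 12 → go right; 15 < 30 → go left; 15 < 19 → go left. Place as left child of 19.
Insert 13: 13 < 37 → go left; 13 < 33 → go left; 13 > 12 → go right; 13 < 30 → go left; 13 < 19 → go left; 13 < 15 → go left. Place as left child of 15.
Insert 38: 38 > 37 → go right; 38 < 42 → go left. Place as left child of 42.

Delete 37 (two children — replace with in-order successor).
After deletion, 43's parent is 42.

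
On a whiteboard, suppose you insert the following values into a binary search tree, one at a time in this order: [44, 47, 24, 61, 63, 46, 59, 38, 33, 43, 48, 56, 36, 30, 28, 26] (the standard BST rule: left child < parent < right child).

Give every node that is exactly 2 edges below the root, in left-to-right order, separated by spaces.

44: root
47: right child of 44 (depth 1)
24: left child of 44 (depth 1)
61: right child of 47 (depth 2)
63: right child of 61 (depth 3)
46: left child of 47 (depth 2)
59: left child of 61 (depth 3)
38: right child of 24 (depth 2)
33: left child of 38 (depth 3)
43: right child of 38 (depth 3)
48: left child of 59 (depth 4)
56: right child of 48 (depth 5)
36: right child of 33 (depth 4)
30: left child of 33 (depth 4)
28: left child of 30 (depth 5)
26: left child of 28 (depth 6)

38 46 61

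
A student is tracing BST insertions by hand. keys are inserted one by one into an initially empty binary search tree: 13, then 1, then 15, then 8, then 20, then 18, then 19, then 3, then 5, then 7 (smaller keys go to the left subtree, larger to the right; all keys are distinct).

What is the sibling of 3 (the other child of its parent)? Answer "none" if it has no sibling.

none

13: root
1: left child of 13 (depth 1)
15: right child of 13 (depth 1)
8: right child of 1 (depth 2)
20: right child of 15 (depth 2)
18: left child of 20 (depth 3)
19: right child of 18 (depth 4)
3: left child of 8 (depth 3)
5: right child of 3 (depth 4)
7: right child of 5 (depth 5)

3's parent is 8, which has only one child.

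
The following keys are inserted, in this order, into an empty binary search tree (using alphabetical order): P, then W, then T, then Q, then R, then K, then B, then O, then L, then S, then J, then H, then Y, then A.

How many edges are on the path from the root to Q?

Insert P: tree is empty, so P becomes the root.
Insert W: W > P → go right. Place as right child of P.
Insert T: T > P → go right; T < W → go left. Place as left child of W.
Insert Q: Q > P → go right; Q < W → go left; Q < T → go left. Place as left child of T.
Insert R: R > P → go right; R < W → go left; R < T → go left; R > Q → go right. Place as right child of Q.
Insert K: K < P → go left. Place as left child of P.
Insert B: B < P → go left; B < K → go left. Place as left child of K.
Insert O: O < P → go left; O > K → go right. Place as right child of K.
Insert L: L < P → go left; L > K → go right; L < O → go left. Place as left child of O.
Insert S: S > P → go right; S < W → go left; S < T → go left; S > Q → go right; S > R → go right. Place as right child of R.
Insert J: J < P → go left; J < K → go left; J > B → go right. Place as right child of B.
Insert H: H < P → go left; H < K → go left; H > B → go right; H < J → go left. Place as left child of J.
Insert Y: Y > P → go right; Y > W → go right. Place as right child of W.
Insert A: A < P → go left; A < K → go left; A < B → go left. Place as left child of B.

Path to Q: P → W → T → Q, which is 3 edges.

3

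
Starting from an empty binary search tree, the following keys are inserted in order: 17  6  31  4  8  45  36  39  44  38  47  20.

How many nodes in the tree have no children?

6

Insert 17: tree is empty, so 17 becomes the root.
Insert 6: 6 < 17 → go left. Place as left child of 17.
Insert 31: 31 > 17 → go right. Place as right child of 17.
Insert 4: 4 < 17 → go left; 4 < 6 → go left. Place as left child of 6.
Insert 8: 8 < 17 → go left; 8 > 6 → go right. Place as right child of 6.
Insert 45: 45 > 17 → go right; 45 > 31 → go right. Place as right child of 31.
Insert 36: 36 > 17 → go right; 36 > 31 → go right; 36 < 45 → go left. Place as left child of 45.
Insert 39: 39 > 17 → go right; 39 > 31 → go right; 39 < 45 → go left; 39 > 36 → go right. Place as right child of 36.
Insert 44: 44 > 17 → go right; 44 > 31 → go right; 44 < 45 → go left; 44 > 36 → go right; 44 > 39 → go right. Place as right child of 39.
Insert 38: 38 > 17 → go right; 38 > 31 → go right; 38 < 45 → go left; 38 > 36 → go right; 38 < 39 → go left. Place as left child of 39.
Insert 47: 47 > 17 → go right; 47 > 31 → go right; 47 > 45 → go right. Place as right child of 45.
Insert 20: 20 > 17 → go right; 20 < 31 → go left. Place as left child of 31.

Leaves: 4, 8, 20, 38, 44, 47 — 6 in total.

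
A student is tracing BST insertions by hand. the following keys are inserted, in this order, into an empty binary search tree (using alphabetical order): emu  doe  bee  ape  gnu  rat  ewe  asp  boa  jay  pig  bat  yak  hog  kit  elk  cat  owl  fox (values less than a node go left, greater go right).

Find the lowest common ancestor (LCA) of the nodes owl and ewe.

gnu

emu: root
doe: left child of emu (depth 1)
bee: left child of doe (depth 2)
ape: left child of bee (depth 3)
gnu: right child of emu (depth 1)
rat: right child of gnu (depth 2)
ewe: left child of gnu (depth 2)
asp: right child of ape (depth 4)
boa: right child of bee (depth 3)
jay: left child of rat (depth 3)
pig: right child of jay (depth 4)
bat: right child of asp (depth 5)
yak: right child of rat (depth 3)
hog: left child of jay (depth 4)
kit: left child of pig (depth 5)
elk: right child of doe (depth 2)
cat: right child of boa (depth 4)
owl: right child of kit (depth 6)
fox: right child of ewe (depth 3)

Path to owl: emu → gnu → rat → jay → pig → kit → owl
Path to ewe: emu → gnu → ewe
The paths share a prefix ending at gnu, then split left and right.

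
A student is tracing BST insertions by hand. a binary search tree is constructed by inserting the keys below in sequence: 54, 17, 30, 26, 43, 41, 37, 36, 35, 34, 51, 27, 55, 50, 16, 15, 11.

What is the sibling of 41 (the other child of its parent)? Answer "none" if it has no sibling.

54: root
17: left child of 54 (depth 1)
30: right child of 17 (depth 2)
26: left child of 30 (depth 3)
43: right child of 30 (depth 3)
41: left child of 43 (depth 4)
37: left child of 41 (depth 5)
36: left child of 37 (depth 6)
35: left child of 36 (depth 7)
34: left child of 35 (depth 8)
51: right child of 43 (depth 4)
27: right child of 26 (depth 4)
55: right child of 54 (depth 1)
50: left child of 51 (depth 5)
16: left child of 17 (depth 2)
15: left child of 16 (depth 3)
11: left child of 15 (depth 4)

41's parent is 43; the other child of 43 is 51.

51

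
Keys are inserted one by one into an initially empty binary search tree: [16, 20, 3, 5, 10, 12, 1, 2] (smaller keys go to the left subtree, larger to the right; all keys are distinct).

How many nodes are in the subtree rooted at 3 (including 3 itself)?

16: root
20: right child of 16 (depth 1)
3: left child of 16 (depth 1)
5: right child of 3 (depth 2)
10: right child of 5 (depth 3)
12: right child of 10 (depth 4)
1: left child of 3 (depth 2)
2: right child of 1 (depth 3)

Subtree rooted at 3 contains: 3, 1, 2, 5, 10, 12 — 6 nodes.

6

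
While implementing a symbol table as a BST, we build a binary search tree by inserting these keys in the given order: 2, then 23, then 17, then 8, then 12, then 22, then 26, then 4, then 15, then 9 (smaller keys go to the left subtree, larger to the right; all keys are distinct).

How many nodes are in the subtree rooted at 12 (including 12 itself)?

2: root
23: right child of 2 (depth 1)
17: left child of 23 (depth 2)
8: left child of 17 (depth 3)
12: right child of 8 (depth 4)
22: right child of 17 (depth 3)
26: right child of 23 (depth 2)
4: left child of 8 (depth 4)
15: right child of 12 (depth 5)
9: left child of 12 (depth 5)

Subtree rooted at 12 contains: 12, 9, 15 — 3 nodes.

3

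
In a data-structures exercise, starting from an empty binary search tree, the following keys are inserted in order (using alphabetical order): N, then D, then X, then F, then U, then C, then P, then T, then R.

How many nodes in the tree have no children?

N: root
D: left child of N (depth 1)
X: right child of N (depth 1)
F: right child of D (depth 2)
U: left child of X (depth 2)
C: left child of D (depth 2)
P: left child of U (depth 3)
T: right child of P (depth 4)
R: left child of T (depth 5)

Leaves: C, F, R — 3 in total.

3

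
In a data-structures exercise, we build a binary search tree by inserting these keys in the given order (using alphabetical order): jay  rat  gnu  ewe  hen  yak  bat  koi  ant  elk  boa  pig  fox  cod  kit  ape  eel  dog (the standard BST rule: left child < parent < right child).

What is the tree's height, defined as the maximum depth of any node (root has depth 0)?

8

Insert jay: tree is empty, so jay becomes the root.
Insert rat: rat > jay → go right. Place as right child of jay.
Insert gnu: gnu < jay → go left. Place as left child of jay.
Insert ewe: ewe < jay → go left; ewe < gnu → go left. Place as left child of gnu.
Insert hen: hen < jay → go left; hen > gnu → go right. Place as right child of gnu.
Insert yak: yak > jay → go right; yak > rat → go right. Place as right child of rat.
Insert bat: bat < jay → go left; bat < gnu → go left; bat < ewe → go left. Place as left child of ewe.
Insert koi: koi > jay → go right; koi < rat → go left. Place as left child of rat.
Insert ant: ant < jay → go left; ant < gnu → go left; ant < ewe → go left; ant < bat → go left. Place as left child of bat.
Insert elk: elk < jay → go left; elk < gnu → go left; elk < ewe → go left; elk > bat → go right. Place as right child of bat.
Insert boa: boa < jay → go left; boa < gnu → go left; boa < ewe → go left; boa > bat → go right; boa < elk → go left. Place as left child of elk.
Insert pig: pig > jay → go right; pig < rat → go left; pig > koi → go right. Place as right child of koi.
Insert fox: fox < jay → go left; fox < gnu → go left; fox > ewe → go right. Place as right child of ewe.
Insert cod: cod < jay → go left; cod < gnu → go left; cod < ewe → go left; cod > bat → go right; cod < elk → go left; cod > boa → go right. Place as right child of boa.
Insert kit: kit > jay → go right; kit < rat → go left; kit < koi → go left. Place as left child of koi.
Insert ape: ape < jay → go left; ape < gnu → go left; ape < ewe → go left; ape < bat → go left; ape > ant → go right. Place as right child of ant.
Insert eel: eel < jay → go left; eel < gnu → go left; eel < ewe → go left; eel > bat → go right; eel < elk → go left; eel > boa → go right; eel > cod → go right. Place as right child of cod.
Insert dog: dog < jay → go left; dog < gnu → go left; dog < ewe → go left; dog > bat → go right; dog < elk → go left; dog > boa → go right; dog > cod → go right; dog < eel → go left. Place as left child of eel.

The deepest node is dog at depth 8.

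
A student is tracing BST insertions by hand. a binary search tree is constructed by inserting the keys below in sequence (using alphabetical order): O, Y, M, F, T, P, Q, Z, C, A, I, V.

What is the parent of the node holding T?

Insert O: tree is empty, so O becomes the root.
Insert Y: Y > O → go right. Place as right child of O.
Insert M: M < O → go left. Place as left child of O.
Insert F: F < O → go left; F < M → go left. Place as left child of M.
Insert T: T > O → go right; T < Y → go left. Place as left child of Y.
Insert P: P > O → go right; P < Y → go left; P < T → go left. Place as left child of T.
Insert Q: Q > O → go right; Q < Y → go left; Q < T → go left; Q > P → go right. Place as right child of P.
Insert Z: Z > O → go right; Z > Y → go right. Place as right child of Y.
Insert C: C < O → go left; C < M → go left; C < F → go left. Place as left child of F.
Insert A: A < O → go left; A < M → go left; A < F → go left; A < C → go left. Place as left child of C.
Insert I: I < O → go left; I < M → go left; I > F → go right. Place as right child of F.
Insert V: V > O → go right; V < Y → go left; V > T → go right. Place as right child of T.

Y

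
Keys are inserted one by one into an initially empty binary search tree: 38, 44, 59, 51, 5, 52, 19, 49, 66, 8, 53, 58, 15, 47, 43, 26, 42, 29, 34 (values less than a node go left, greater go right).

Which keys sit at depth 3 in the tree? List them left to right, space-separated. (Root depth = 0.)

38: root
44: right child of 38 (depth 1)
59: right child of 44 (depth 2)
51: left child of 59 (depth 3)
5: left child of 38 (depth 1)
52: right child of 51 (depth 4)
19: right child of 5 (depth 2)
49: left child of 51 (depth 4)
66: right child of 59 (depth 3)
8: left child of 19 (depth 3)
53: right child of 52 (depth 5)
58: right child of 53 (depth 6)
15: right child of 8 (depth 4)
47: left child of 49 (depth 5)
43: left child of 44 (depth 2)
26: right child of 19 (depth 3)
42: left child of 43 (depth 3)
29: right child of 26 (depth 4)
34: right child of 29 (depth 5)

8 26 42 51 66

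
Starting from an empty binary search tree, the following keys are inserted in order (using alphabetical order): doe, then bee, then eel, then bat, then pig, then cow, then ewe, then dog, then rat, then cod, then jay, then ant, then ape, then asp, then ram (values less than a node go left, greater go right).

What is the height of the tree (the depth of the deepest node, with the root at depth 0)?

5

doe: root
bee: left child of doe (depth 1)
eel: right child of doe (depth 1)
bat: left child of bee (depth 2)
pig: right child of eel (depth 2)
cow: right child of bee (depth 2)
ewe: left child of pig (depth 3)
dog: left child of eel (depth 2)
rat: right child of pig (depth 3)
cod: left child of cow (depth 3)
jay: right child of ewe (depth 4)
ant: left child of bat (depth 3)
ape: right child of ant (depth 4)
asp: right child of ape (depth 5)
ram: left child of rat (depth 4)

The deepest node is asp at depth 5.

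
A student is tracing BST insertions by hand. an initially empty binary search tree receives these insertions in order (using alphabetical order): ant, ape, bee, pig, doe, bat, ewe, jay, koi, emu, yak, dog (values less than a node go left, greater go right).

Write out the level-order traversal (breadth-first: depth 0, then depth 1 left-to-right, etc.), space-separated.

Insert ant: tree is empty, so ant becomes the root.
Insert ape: ape > ant → go right. Place as right child of ant.
Insert bee: bee > ant → go right; bee > ape → go right. Place as right child of ape.
Insert pig: pig > ant → go right; pig > ape → go right; pig > bee → go right. Place as right child of bee.
Insert doe: doe > ant → go right; doe > ape → go right; doe > bee → go right; doe < pig → go left. Place as left child of pig.
Insert bat: bat > ant → go right; bat > ape → go right; bat < bee → go left. Place as left child of bee.
Insert ewe: ewe > ant → go right; ewe > ape → go right; ewe > bee → go right; ewe < pig → go left; ewe > doe → go right. Place as right child of doe.
Insert jay: jay > ant → go right; jay > ape → go right; jay > bee → go right; jay < pig → go left; jay > doe → go right; jay > ewe → go right. Place as right child of ewe.
Insert koi: koi > ant → go right; koi > ape → go right; koi > bee → go right; koi < pig → go left; koi > doe → go right; koi > ewe → go right; koi > jay → go right. Place as right child of jay.
Insert emu: emu > ant → go right; emu > ape → go right; emu > bee → go right; emu < pig → go left; emu > doe → go right; emu < ewe → go left. Place as left child of ewe.
Insert yak: yak > ant → go right; yak > ape → go right; yak > bee → go right; yak > pig → go right. Place as right child of pig.
Insert dog: dog > ant → go right; dog > ape → go right; dog > bee → go right; dog < pig → go left; dog > doe → go right; dog < ewe → go left; dog < emu → go left. Place as left child of emu.

ant ape bee bat pig doe yak ewe emu jay dog koi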